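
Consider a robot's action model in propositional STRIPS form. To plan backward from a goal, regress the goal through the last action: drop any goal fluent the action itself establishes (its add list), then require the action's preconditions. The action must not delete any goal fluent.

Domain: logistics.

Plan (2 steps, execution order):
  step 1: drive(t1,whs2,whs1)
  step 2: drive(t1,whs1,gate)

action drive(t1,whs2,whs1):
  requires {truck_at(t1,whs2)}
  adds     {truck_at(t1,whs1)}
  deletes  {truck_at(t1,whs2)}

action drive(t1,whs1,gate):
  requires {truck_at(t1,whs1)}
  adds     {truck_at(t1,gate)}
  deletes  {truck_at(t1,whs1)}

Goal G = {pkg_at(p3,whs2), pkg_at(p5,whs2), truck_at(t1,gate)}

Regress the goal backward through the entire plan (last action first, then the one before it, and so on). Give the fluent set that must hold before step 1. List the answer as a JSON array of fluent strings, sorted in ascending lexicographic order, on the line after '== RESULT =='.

Work backward from the goal:
  through step 2 (drive(t1,whs1,gate)): drop {truck_at(t1,gate)}, keep {pkg_at(p3,whs2), pkg_at(p5,whs2)}, require {truck_at(t1,whs1)}
    → {pkg_at(p3,whs2), pkg_at(p5,whs2), truck_at(t1,whs1)}
  through step 1 (drive(t1,whs2,whs1)): drop {truck_at(t1,whs1)}, keep {pkg_at(p3,whs2), pkg_at(p5,whs2)}, require {truck_at(t1,whs2)}
    → {pkg_at(p3,whs2), pkg_at(p5,whs2), truck_at(t1,whs2)}

== RESULT ==
["pkg_at(p3,whs2)", "pkg_at(p5,whs2)", "truck_at(t1,whs2)"]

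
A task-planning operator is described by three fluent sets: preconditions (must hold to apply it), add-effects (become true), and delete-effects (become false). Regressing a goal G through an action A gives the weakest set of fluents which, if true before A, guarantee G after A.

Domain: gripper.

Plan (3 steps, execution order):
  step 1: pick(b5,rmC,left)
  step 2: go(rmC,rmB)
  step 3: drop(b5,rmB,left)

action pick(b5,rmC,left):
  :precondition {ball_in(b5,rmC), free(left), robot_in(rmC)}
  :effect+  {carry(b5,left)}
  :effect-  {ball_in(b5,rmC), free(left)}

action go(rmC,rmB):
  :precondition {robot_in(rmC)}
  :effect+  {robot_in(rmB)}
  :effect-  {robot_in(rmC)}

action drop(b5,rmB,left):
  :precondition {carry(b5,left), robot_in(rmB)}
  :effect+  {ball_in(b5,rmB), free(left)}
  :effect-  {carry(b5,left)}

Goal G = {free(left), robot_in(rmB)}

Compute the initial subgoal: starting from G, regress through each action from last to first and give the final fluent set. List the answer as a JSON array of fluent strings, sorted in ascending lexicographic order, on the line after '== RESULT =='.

Work backward from the goal:
  through step 3 (drop(b5,rmB,left)): drop {free(left)}, keep {robot_in(rmB)}, require {carry(b5,left), robot_in(rmB)}
    → {carry(b5,left), robot_in(rmB)}
  through step 2 (go(rmC,rmB)): drop {robot_in(rmB)}, keep {carry(b5,left)}, require {robot_in(rmC)}
    → {carry(b5,left), robot_in(rmC)}
  through step 1 (pick(b5,rmC,left)): drop {carry(b5,left)}, keep {robot_in(rmC)}, require {ball_in(b5,rmC), free(left), robot_in(rmC)}
    → {ball_in(b5,rmC), free(left), robot_in(rmC)}

== RESULT ==
["ball_in(b5,rmC)", "free(left)", "robot_in(rmC)"]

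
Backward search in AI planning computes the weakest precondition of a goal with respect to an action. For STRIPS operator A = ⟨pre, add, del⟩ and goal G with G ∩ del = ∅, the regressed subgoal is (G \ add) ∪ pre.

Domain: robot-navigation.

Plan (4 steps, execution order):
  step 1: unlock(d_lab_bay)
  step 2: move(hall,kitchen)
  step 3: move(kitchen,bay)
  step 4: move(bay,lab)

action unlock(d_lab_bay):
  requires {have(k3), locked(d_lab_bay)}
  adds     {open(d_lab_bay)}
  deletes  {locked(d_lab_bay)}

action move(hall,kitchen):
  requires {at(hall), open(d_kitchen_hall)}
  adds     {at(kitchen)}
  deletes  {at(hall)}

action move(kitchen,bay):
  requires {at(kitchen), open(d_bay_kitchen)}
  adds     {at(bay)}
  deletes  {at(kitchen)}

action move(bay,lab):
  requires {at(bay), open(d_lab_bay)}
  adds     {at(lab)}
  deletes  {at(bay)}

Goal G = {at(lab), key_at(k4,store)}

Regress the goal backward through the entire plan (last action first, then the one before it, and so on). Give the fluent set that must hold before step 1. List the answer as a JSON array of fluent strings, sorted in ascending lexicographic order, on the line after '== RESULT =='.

Regress step by step:
  through step 4 (move(bay,lab)): drop {at(lab)}, keep {key_at(k4,store)}, require {at(bay), open(d_lab_bay)}
    → {at(bay), key_at(k4,store), open(d_lab_bay)}
  through step 3 (move(kitchen,bay)): drop {at(bay)}, keep {key_at(k4,store), open(d_lab_bay)}, require {at(kitchen), open(d_bay_kitchen)}
    → {at(kitchen), key_at(k4,store), open(d_bay_kitchen), open(d_lab_bay)}
  through step 2 (move(hall,kitchen)): drop {at(kitchen)}, keep {key_at(k4,store), open(d_bay_kitchen), open(d_lab_bay)}, require {at(hall), open(d_kitchen_hall)}
    → {at(hall), key_at(k4,store), open(d_bay_kitchen), open(d_kitchen_hall), open(d_lab_bay)}
  through step 1 (unlock(d_lab_bay)): drop {open(d_lab_bay)}, keep {at(hall), key_at(k4,store), open(d_bay_kitchen), open(d_kitchen_hall)}, require {have(k3), locked(d_lab_bay)}
    → {at(hall), have(k3), key_at(k4,store), locked(d_lab_bay), open(d_bay_kitchen), open(d_kitchen_hall)}

== RESULT ==
["at(hall)", "have(k3)", "key_at(k4,store)", "locked(d_lab_bay)", "open(d_bay_kitchen)", "open(d_kitchen_hall)"]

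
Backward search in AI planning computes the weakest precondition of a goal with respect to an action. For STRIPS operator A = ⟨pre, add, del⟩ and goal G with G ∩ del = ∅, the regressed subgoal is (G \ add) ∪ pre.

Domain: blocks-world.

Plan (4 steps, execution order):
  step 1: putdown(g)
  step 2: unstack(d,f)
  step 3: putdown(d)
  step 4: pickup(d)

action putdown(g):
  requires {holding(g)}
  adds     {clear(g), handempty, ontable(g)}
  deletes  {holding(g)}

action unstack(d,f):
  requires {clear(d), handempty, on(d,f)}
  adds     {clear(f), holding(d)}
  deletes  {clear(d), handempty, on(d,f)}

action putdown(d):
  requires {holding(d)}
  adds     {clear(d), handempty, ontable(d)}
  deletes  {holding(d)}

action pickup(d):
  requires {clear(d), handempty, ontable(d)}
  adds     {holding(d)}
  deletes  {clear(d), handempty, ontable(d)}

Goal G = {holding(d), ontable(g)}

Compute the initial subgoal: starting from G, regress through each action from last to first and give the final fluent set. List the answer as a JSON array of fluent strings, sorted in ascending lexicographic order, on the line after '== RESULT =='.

Regress step by step:
  through step 4 (pickup(d)): drop {holding(d)}, keep {ontable(g)}, require {clear(d), handempty, ontable(d)}
    → {clear(d), handempty, ontable(d), ontable(g)}
  through step 3 (putdown(d)): drop {clear(d), handempty, ontable(d)}, keep {ontable(g)}, require {holding(d)}
    → {holding(d), ontable(g)}
  through step 2 (unstack(d,f)): drop {holding(d)}, keep {ontable(g)}, require {clear(d), handempty, on(d,f)}
    → {clear(d), handempty, on(d,f), ontable(g)}
  through step 1 (putdown(g)): drop {handempty, ontable(g)}, keep {clear(d), on(d,f)}, require {holding(g)}
    → {clear(d), holding(g), on(d,f)}

== RESULT ==
["clear(d)", "holding(g)", "on(d,f)"]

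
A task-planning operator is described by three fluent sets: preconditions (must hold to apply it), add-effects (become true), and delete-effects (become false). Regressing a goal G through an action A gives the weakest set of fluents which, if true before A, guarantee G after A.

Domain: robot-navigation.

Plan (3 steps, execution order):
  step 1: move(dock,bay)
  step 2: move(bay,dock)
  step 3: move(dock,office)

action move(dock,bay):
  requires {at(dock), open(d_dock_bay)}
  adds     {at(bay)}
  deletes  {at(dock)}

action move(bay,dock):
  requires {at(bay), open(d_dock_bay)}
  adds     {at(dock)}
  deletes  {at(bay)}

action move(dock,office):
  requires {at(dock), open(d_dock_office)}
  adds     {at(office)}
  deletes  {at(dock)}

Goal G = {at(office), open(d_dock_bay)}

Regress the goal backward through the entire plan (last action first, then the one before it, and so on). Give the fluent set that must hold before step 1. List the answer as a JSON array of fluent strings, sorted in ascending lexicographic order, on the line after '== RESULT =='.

Work backward from the goal:
  through step 3 (move(dock,office)): drop {at(office)}, keep {open(d_dock_bay)}, require {at(dock), open(d_dock_office)}
    → {at(dock), open(d_dock_bay), open(d_dock_office)}
  through step 2 (move(bay,dock)): drop {at(dock)}, keep {open(d_dock_bay), open(d_dock_office)}, require {at(bay), open(d_dock_bay)}
    → {at(bay), open(d_dock_bay), open(d_dock_office)}
  through step 1 (move(dock,bay)): drop {at(bay)}, keep {open(d_dock_bay), open(d_dock_office)}, require {at(dock), open(d_dock_bay)}
    → {at(dock), open(d_dock_bay), open(d_dock_office)}

== RESULT ==
["at(dock)", "open(d_dock_bay)", "open(d_dock_office)"]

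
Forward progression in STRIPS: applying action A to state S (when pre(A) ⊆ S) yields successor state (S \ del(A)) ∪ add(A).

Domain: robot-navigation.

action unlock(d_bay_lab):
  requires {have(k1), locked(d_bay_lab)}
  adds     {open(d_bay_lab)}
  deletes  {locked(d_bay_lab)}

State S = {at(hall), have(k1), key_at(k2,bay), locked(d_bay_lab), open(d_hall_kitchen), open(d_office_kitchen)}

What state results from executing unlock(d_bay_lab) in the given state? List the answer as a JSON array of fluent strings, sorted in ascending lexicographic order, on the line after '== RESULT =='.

Progress:
  pre ⊆ S: {have(k1), locked(d_bay_lab)} ⊆ S  — applicable
  S \ del = {at(hall), have(k1), key_at(k2,bay), open(d_hall_kitchen), open(d_office_kitchen)}
  ∪ add   = {at(hall), have(k1), key_at(k2,bay), open(d_bay_lab), open(d_hall_kitchen), open(d_office_kitchen)}

== RESULT ==
["at(hall)", "have(k1)", "key_at(k2,bay)", "open(d_bay_lab)", "open(d_hall_kitchen)", "open(d_office_kitchen)"]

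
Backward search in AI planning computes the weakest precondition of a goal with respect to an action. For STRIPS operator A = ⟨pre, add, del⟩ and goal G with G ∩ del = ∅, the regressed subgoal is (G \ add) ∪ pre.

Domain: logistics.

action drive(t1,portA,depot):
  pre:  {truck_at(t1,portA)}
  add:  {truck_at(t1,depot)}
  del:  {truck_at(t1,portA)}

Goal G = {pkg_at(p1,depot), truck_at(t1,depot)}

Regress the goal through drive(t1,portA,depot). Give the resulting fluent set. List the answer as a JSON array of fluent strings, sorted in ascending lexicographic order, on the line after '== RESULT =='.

Regress:
  G ∩ del = {}  (empty — regression defined)
  G \ add = {pkg_at(p1,depot), truck_at(t1,depot)} \ {truck_at(t1,depot)} = {pkg_at(p1,depot)}
  ∪ pre   = {pkg_at(p1,depot)} ∪ {truck_at(t1,portA)}
          = {pkg_at(p1,depot), truck_at(t1,portA)}

== RESULT ==
["pkg_at(p1,depot)", "truck_at(t1,portA)"]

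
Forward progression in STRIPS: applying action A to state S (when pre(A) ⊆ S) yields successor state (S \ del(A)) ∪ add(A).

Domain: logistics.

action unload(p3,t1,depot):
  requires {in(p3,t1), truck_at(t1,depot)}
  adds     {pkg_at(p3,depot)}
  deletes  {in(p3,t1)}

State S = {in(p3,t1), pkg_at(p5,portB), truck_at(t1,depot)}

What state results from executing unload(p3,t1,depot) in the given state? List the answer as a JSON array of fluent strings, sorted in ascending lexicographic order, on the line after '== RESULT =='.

Compute (S \ del) ∪ add:
  pre ⊆ S: {in(p3,t1), truck_at(t1,depot)} ⊆ S  — applicable
  S \ del = {pkg_at(p5,portB), truck_at(t1,depot)}
  ∪ add   = {pkg_at(p3,depot), pkg_at(p5,portB), truck_at(t1,depot)}

== RESULT ==
["pkg_at(p3,depot)", "pkg_at(p5,portB)", "truck_at(t1,depot)"]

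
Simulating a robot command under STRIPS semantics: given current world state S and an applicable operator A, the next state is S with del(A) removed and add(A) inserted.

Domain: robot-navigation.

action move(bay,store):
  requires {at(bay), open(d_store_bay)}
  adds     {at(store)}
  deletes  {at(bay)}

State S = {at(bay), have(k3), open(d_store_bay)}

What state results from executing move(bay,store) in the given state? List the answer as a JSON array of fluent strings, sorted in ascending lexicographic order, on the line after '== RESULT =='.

Progress:
  pre ⊆ S: {at(bay), open(d_store_bay)} ⊆ S  — applicable
  S \ del = {have(k3), open(d_store_bay)}
  ∪ add   = {at(store), have(k3), open(d_store_bay)}

== RESULT ==
["at(store)", "have(k3)", "open(d_store_bay)"]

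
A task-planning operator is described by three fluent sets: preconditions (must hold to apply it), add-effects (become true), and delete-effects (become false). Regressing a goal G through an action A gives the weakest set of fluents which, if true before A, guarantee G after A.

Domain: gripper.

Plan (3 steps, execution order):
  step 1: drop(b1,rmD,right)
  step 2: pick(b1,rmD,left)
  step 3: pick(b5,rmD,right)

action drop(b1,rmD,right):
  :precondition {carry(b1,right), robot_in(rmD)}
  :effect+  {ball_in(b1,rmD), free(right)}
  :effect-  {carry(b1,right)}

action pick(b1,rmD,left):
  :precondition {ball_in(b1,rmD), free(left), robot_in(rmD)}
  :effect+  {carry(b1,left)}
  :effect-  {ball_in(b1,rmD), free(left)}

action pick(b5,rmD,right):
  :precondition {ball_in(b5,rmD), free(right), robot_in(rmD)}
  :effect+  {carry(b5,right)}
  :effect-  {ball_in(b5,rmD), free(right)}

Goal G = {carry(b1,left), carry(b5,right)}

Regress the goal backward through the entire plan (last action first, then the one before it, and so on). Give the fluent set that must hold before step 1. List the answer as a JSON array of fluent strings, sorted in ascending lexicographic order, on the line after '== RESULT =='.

Regress step by step:
  through step 3 (pick(b5,rmD,right)): drop {carry(b5,right)}, keep {carry(b1,left)}, require {ball_in(b5,rmD), free(right), robot_in(rmD)}
    → {ball_in(b5,rmD), carry(b1,left), free(right), robot_in(rmD)}
  through step 2 (pick(b1,rmD,left)): drop {carry(b1,left)}, keep {ball_in(b5,rmD), free(right), robot_in(rmD)}, require {ball_in(b1,rmD), free(left), robot_in(rmD)}
    → {ball_in(b1,rmD), ball_in(b5,rmD), free(left), free(right), robot_in(rmD)}
  through step 1 (drop(b1,rmD,right)): drop {ball_in(b1,rmD), free(right)}, keep {ball_in(b5,rmD), free(left), robot_in(rmD)}, require {carry(b1,right), robot_in(rmD)}
    → {ball_in(b5,rmD), carry(b1,right), free(left), robot_in(rmD)}

== RESULT ==
["ball_in(b5,rmD)", "carry(b1,right)", "free(left)", "robot_in(rmD)"]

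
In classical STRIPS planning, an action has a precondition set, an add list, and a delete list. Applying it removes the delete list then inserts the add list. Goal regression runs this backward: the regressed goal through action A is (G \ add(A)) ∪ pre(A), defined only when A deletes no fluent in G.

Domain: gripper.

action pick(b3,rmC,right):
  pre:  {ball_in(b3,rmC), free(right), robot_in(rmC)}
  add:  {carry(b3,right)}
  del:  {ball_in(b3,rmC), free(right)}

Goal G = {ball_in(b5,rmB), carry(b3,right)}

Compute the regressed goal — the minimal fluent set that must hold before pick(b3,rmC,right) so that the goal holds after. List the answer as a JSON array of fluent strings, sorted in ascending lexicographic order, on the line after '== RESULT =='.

Compute (G \ add) ∪ pre:
  G ∩ del = {}  (empty — regression defined)
  G \ add = {ball_in(b5,rmB), carry(b3,right)} \ {carry(b3,right)} = {ball_in(b5,rmB)}
  ∪ pre   = {ball_in(b5,rmB)} ∪ {ball_in(b3,rmC), free(right), robot_in(rmC)}
          = {ball_in(b3,rmC), ball_in(b5,rmB), free(right), robot_in(rmC)}

== RESULT ==
["ball_in(b3,rmC)", "ball_in(b5,rmB)", "free(right)", "robot_in(rmC)"]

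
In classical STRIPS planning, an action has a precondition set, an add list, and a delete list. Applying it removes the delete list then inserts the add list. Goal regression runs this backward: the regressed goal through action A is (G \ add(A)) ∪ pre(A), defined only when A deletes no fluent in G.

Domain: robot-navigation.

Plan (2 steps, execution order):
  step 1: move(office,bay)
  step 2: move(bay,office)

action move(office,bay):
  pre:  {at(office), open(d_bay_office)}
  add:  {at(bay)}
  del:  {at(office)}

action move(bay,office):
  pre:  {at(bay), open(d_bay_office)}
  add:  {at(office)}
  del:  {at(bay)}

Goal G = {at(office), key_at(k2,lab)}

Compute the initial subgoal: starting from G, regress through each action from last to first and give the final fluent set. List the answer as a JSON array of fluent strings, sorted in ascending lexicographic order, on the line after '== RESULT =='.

Work backward from the goal:
  through step 2 (move(bay,office)): drop {at(office)}, keep {key_at(k2,lab)}, require {at(bay), open(d_bay_office)}
    → {at(bay), key_at(k2,lab), open(d_bay_office)}
  through step 1 (move(office,bay)): drop {at(bay)}, keep {key_at(k2,lab), open(d_bay_office)}, require {at(office), open(d_bay_office)}
    → {at(office), key_at(k2,lab), open(d_bay_office)}

== RESULT ==
["at(office)", "key_at(k2,lab)", "open(d_bay_office)"]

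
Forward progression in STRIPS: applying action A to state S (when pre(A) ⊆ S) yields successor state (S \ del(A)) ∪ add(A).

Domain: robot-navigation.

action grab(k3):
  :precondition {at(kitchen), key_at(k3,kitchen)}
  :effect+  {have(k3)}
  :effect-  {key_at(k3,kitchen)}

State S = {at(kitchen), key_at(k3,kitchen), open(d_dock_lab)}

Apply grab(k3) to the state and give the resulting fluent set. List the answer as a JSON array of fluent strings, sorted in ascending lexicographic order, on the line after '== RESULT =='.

Progress:
  pre ⊆ S: {at(kitchen), key_at(k3,kitchen)} ⊆ S  — applicable
  S \ del = {at(kitchen), open(d_dock_lab)}
  ∪ add   = {at(kitchen), have(k3), open(d_dock_lab)}

== RESULT ==
["at(kitchen)", "have(k3)", "open(d_dock_lab)"]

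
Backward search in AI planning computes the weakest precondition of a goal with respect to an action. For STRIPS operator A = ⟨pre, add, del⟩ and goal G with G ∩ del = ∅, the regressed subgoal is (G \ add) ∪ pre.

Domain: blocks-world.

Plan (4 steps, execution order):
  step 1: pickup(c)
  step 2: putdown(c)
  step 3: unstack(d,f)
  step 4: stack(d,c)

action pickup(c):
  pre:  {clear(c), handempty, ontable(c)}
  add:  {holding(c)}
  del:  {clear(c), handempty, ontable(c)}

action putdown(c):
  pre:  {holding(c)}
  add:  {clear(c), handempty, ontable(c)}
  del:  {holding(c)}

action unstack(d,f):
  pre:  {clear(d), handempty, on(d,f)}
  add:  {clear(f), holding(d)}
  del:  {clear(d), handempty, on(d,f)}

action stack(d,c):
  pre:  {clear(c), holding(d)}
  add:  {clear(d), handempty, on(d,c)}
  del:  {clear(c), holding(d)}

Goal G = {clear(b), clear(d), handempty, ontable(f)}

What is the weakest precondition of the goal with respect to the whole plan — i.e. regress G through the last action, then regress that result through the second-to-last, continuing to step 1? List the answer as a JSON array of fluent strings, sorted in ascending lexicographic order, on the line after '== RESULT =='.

Work backward from the goal:
  through step 4 (stack(d,c)): drop {clear(d), handempty}, keep {clear(b), ontable(f)}, require {clear(c), holding(d)}
    → {clear(b), clear(c), holding(d), ontable(f)}
  through step 3 (unstack(d,f)): drop {holding(d)}, keep {clear(b), clear(c), ontable(f)}, require {clear(d), handempty, on(d,f)}
    → {clear(b), clear(c), clear(d), handempty, on(d,f), ontable(f)}
  through step 2 (putdown(c)): drop {clear(c), handempty}, keep {clear(b), clear(d), on(d,f), ontable(f)}, require {holding(c)}
    → {clear(b), clear(d), holding(c), on(d,f), ontable(f)}
  through step 1 (pickup(c)): drop {holding(c)}, keep {clear(b), clear(d), on(d,f), ontable(f)}, require {clear(c), handempty, ontable(c)}
    → {clear(b), clear(c), clear(d), handempty, on(d,f), ontable(c), ontable(f)}

== RESULT ==
["clear(b)", "clear(c)", "clear(d)", "handempty", "on(d,f)", "ontable(c)", "ontable(f)"]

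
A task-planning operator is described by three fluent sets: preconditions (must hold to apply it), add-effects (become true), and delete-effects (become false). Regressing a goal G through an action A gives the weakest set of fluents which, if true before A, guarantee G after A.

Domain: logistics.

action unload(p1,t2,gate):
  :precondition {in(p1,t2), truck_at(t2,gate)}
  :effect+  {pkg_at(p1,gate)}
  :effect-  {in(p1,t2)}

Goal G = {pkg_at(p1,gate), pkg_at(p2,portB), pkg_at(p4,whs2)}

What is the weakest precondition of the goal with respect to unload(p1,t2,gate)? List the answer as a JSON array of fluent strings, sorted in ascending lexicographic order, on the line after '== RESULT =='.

Regress:
  G ∩ del = {}  (empty — regression defined)
  G \ add = {pkg_at(p1,gate), pkg_at(p2,portB), pkg_at(p4,whs2)} \ {pkg_at(p1,gate)} = {pkg_at(p2,portB), pkg_at(p4,whs2)}
  ∪ pre   = {pkg_at(p2,portB), pkg_at(p4,whs2)} ∪ {in(p1,t2), truck_at(t2,gate)}
          = {in(p1,t2), pkg_at(p2,portB), pkg_at(p4,whs2), truck_at(t2,gate)}

== RESULT ==
["in(p1,t2)", "pkg_at(p2,portB)", "pkg_at(p4,whs2)", "truck_at(t2,gate)"]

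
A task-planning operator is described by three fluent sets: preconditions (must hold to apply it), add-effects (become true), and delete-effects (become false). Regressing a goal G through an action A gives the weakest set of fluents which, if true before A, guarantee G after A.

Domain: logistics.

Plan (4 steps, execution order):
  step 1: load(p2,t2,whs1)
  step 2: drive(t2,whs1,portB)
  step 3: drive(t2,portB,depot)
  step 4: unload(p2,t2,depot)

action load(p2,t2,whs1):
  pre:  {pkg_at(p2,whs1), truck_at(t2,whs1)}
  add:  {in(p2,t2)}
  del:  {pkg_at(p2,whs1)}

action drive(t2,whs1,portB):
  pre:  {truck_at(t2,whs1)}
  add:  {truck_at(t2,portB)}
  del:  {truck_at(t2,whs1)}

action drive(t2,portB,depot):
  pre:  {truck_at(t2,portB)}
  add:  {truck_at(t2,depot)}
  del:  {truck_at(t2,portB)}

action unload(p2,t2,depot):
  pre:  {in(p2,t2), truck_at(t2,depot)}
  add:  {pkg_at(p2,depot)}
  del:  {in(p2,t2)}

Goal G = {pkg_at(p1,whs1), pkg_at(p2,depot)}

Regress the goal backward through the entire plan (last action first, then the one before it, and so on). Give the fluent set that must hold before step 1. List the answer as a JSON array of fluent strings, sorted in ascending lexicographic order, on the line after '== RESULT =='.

Regress step by step:
  through step 4 (unload(p2,t2,depot)): drop {pkg_at(p2,depot)}, keep {pkg_at(p1,whs1)}, require {in(p2,t2), truck_at(t2,depot)}
    → {in(p2,t2), pkg_at(p1,whs1), truck_at(t2,depot)}
  through step 3 (drive(t2,portB,depot)): drop {truck_at(t2,depot)}, keep {in(p2,t2), pkg_at(p1,whs1)}, require {truck_at(t2,portB)}
    → {in(p2,t2), pkg_at(p1,whs1), truck_at(t2,portB)}
  through step 2 (drive(t2,whs1,portB)): drop {truck_at(t2,portB)}, keep {in(p2,t2), pkg_at(p1,whs1)}, require {truck_at(t2,whs1)}
    → {in(p2,t2), pkg_at(p1,whs1), truck_at(t2,whs1)}
  through step 1 (load(p2,t2,whs1)): drop {in(p2,t2)}, keep {pkg_at(p1,whs1), truck_at(t2,whs1)}, require {pkg_at(p2,whs1), truck_at(t2,whs1)}
    → {pkg_at(p1,whs1), pkg_at(p2,whs1), truck_at(t2,whs1)}

== RESULT ==
["pkg_at(p1,whs1)", "pkg_at(p2,whs1)", "truck_at(t2,whs1)"]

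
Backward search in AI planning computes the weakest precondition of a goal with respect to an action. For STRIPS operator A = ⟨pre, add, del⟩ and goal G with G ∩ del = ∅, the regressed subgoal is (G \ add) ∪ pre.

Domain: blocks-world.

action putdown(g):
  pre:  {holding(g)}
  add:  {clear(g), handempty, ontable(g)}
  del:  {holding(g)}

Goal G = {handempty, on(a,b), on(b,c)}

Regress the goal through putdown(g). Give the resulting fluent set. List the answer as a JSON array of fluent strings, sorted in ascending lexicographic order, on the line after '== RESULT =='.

Compute (G \ add) ∪ pre:
  G ∩ del = {}  (empty — regression defined)
  G \ add = {handempty, on(a,b), on(b,c)} \ {clear(g), handempty, ontable(g)} = {on(a,b), on(b,c)}
  ∪ pre   = {on(a,b), on(b,c)} ∪ {holding(g)}
          = {holding(g), on(a,b), on(b,c)}

== RESULT ==
["holding(g)", "on(a,b)", "on(b,c)"]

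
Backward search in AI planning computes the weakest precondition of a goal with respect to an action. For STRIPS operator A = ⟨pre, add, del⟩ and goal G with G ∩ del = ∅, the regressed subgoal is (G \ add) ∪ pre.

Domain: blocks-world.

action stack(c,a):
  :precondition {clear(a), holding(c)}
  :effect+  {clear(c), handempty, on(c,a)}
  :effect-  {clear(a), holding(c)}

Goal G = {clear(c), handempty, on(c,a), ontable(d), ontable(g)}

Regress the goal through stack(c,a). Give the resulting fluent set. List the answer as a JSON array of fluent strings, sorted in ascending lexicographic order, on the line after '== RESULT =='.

Regress:
  G ∩ del = {}  (empty — regression defined)
  G \ add = {clear(c), handempty, on(c,a), ontable(d), ontable(g)} \ {clear(c), handempty, on(c,a)} = {ontable(d), ontable(g)}
  ∪ pre   = {ontable(d), ontable(g)} ∪ {clear(a), holding(c)}
          = {clear(a), holding(c), ontable(d), ontable(g)}

== RESULT ==
["clear(a)", "holding(c)", "ontable(d)", "ontable(g)"]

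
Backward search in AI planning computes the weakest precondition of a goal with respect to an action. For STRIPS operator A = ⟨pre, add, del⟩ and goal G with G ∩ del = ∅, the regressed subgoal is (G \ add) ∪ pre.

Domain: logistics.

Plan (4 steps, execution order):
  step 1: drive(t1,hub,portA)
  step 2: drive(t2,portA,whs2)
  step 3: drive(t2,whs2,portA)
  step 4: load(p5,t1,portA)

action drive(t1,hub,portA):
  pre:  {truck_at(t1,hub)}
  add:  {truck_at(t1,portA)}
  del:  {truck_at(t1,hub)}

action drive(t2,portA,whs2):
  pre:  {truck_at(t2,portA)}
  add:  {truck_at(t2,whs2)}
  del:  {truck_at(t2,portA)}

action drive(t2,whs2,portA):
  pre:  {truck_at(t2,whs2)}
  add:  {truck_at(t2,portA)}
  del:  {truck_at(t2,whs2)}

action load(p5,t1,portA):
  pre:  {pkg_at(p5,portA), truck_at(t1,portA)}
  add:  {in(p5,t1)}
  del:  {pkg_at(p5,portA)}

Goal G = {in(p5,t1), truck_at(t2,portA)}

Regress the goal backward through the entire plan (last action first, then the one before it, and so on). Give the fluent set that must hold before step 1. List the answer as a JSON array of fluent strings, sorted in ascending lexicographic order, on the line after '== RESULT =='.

Work backward from the goal:
  through step 4 (load(p5,t1,portA)): drop {in(p5,t1)}, keep {truck_at(t2,portA)}, require {pkg_at(p5,portA), truck_at(t1,portA)}
    → {pkg_at(p5,portA), truck_at(t1,portA), truck_at(t2,portA)}
  through step 3 (drive(t2,whs2,portA)): drop {truck_at(t2,portA)}, keep {pkg_at(p5,portA), truck_at(t1,portA)}, require {truck_at(t2,whs2)}
    → {pkg_at(p5,portA), truck_at(t1,portA), truck_at(t2,whs2)}
  through step 2 (drive(t2,portA,whs2)): drop {truck_at(t2,whs2)}, keep {pkg_at(p5,portA), truck_at(t1,portA)}, require {truck_at(t2,portA)}
    → {pkg_at(p5,portA), truck_at(t1,portA), truck_at(t2,portA)}
  through step 1 (drive(t1,hub,portA)): drop {truck_at(t1,portA)}, keep {pkg_at(p5,portA), truck_at(t2,portA)}, require {truck_at(t1,hub)}
    → {pkg_at(p5,portA), truck_at(t1,hub), truck_at(t2,portA)}

== RESULT ==
["pkg_at(p5,portA)", "truck_at(t1,hub)", "truck_at(t2,portA)"]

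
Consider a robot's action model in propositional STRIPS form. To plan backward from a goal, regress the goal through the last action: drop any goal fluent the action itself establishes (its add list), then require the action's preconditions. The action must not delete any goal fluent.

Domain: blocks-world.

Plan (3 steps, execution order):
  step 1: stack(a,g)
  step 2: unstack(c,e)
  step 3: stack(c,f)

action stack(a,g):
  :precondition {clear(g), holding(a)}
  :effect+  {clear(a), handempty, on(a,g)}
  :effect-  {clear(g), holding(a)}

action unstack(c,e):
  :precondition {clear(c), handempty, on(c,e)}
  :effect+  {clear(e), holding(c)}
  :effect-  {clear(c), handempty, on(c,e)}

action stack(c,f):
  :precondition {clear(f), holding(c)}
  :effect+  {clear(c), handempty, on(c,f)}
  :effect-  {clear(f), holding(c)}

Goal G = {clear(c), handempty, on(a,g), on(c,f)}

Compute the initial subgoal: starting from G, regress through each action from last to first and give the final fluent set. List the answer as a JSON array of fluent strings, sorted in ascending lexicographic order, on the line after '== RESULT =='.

Regress step by step:
  through step 3 (stack(c,f)): drop {clear(c), handempty, on(c,f)}, keep {on(a,g)}, require {clear(f), holding(c)}
    → {clear(f), holding(c), on(a,g)}
  through step 2 (unstack(c,e)): drop {holding(c)}, keep {clear(f), on(a,g)}, require {clear(c), handempty, on(c,e)}
    → {clear(c), clear(f), handempty, on(a,g), on(c,e)}
  through step 1 (stack(a,g)): drop {handempty, on(a,g)}, keep {clear(c), clear(f), on(c,e)}, require {clear(g), holding(a)}
    → {clear(c), clear(f), clear(g), holding(a), on(c,e)}

== RESULT ==
["clear(c)", "clear(f)", "clear(g)", "holding(a)", "on(c,e)"]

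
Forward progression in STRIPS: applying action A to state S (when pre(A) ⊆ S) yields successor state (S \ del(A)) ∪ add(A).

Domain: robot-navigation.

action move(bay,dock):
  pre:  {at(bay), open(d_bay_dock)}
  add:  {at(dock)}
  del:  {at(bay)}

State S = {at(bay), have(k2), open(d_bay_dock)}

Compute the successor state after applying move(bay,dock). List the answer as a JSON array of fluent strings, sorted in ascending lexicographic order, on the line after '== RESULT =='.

Compute (S \ del) ∪ add:
  pre ⊆ S: {at(bay), open(d_bay_dock)} ⊆ S  — applicable
  S \ del = {have(k2), open(d_bay_dock)}
  ∪ add   = {at(dock), have(k2), open(d_bay_dock)}

== RESULT ==
["at(dock)", "have(k2)", "open(d_bay_dock)"]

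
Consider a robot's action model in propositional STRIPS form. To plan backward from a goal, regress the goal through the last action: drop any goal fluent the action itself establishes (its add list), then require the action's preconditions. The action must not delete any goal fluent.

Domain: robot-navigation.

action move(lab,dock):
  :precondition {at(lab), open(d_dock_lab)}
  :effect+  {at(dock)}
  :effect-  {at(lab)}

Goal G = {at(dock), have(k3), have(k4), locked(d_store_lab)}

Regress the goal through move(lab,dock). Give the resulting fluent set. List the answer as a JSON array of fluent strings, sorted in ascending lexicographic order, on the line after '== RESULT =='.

Compute (G \ add) ∪ pre:
  G ∩ del = {}  (empty — regression defined)
  G \ add = {at(dock), have(k3), have(k4), locked(d_store_lab)} \ {at(dock)} = {have(k3), have(k4), locked(d_store_lab)}
  ∪ pre   = {have(k3), have(k4), locked(d_store_lab)} ∪ {at(lab), open(d_dock_lab)}
          = {at(lab), have(k3), have(k4), locked(d_store_lab), open(d_dock_lab)}

== RESULT ==
["at(lab)", "have(k3)", "have(k4)", "locked(d_store_lab)", "open(d_dock_lab)"]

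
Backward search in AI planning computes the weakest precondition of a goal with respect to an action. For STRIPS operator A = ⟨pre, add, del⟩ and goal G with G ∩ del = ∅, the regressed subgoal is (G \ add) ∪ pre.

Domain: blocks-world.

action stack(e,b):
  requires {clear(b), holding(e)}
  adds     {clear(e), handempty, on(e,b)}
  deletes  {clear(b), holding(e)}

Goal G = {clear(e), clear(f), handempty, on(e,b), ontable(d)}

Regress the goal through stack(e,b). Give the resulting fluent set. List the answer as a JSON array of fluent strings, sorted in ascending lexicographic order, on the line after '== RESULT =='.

Regress:
  G ∩ del = {}  (empty — regression defined)
  G \ add = {clear(e), clear(f), handempty, on(e,b), ontable(d)} \ {clear(e), handempty, on(e,b)} = {clear(f), ontable(d)}
  ∪ pre   = {clear(f), ontable(d)} ∪ {clear(b), holding(e)}
          = {clear(b), clear(f), holding(e), ontable(d)}

== RESULT ==
["clear(b)", "clear(f)", "holding(e)", "ontable(d)"]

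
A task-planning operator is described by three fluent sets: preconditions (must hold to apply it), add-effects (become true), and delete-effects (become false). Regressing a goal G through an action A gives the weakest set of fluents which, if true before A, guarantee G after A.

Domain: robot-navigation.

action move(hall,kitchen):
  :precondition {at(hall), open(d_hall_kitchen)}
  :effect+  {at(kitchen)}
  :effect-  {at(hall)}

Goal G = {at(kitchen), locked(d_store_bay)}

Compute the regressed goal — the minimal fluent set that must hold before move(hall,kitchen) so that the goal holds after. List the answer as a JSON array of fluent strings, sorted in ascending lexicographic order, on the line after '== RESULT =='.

Compute (G \ add) ∪ pre:
  G ∩ del = {}  (empty — regression defined)
  G \ add = {at(kitchen), locked(d_store_bay)} \ {at(kitchen)} = {locked(d_store_bay)}
  ∪ pre   = {locked(d_store_bay)} ∪ {at(hall), open(d_hall_kitchen)}
          = {at(hall), locked(d_store_bay), open(d_hall_kitchen)}

== RESULT ==
["at(hall)", "locked(d_store_bay)", "open(d_hall_kitchen)"]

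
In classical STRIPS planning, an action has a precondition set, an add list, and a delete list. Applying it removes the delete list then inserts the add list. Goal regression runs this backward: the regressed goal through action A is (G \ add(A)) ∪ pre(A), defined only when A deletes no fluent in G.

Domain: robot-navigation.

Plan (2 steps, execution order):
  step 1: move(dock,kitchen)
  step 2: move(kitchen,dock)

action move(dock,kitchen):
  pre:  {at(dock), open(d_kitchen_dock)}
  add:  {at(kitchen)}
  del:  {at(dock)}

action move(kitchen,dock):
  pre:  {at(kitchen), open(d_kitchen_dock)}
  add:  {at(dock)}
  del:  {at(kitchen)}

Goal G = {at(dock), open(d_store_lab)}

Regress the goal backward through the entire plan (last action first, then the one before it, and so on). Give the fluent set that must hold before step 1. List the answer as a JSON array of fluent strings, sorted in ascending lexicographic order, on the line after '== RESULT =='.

Work backward from the goal:
  through step 2 (move(kitchen,dock)): drop {at(dock)}, keep {open(d_store_lab)}, require {at(kitchen), open(d_kitchen_dock)}
    → {at(kitchen), open(d_kitchen_dock), open(d_store_lab)}
  through step 1 (move(dock,kitchen)): drop {at(kitchen)}, keep {open(d_kitchen_dock), open(d_store_lab)}, require {at(dock), open(d_kitchen_dock)}
    → {at(dock), open(d_kitchen_dock), open(d_store_lab)}

== RESULT ==
["at(dock)", "open(d_kitchen_dock)", "open(d_store_lab)"]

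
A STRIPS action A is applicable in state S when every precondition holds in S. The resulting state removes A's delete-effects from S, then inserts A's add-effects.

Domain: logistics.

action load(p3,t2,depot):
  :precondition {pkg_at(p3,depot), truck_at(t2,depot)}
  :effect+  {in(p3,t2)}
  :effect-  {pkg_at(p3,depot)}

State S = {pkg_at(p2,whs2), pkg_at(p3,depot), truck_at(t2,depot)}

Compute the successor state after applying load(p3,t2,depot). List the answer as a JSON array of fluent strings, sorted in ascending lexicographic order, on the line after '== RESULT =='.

Progress:
  pre ⊆ S: {pkg_at(p3,depot), truck_at(t2,depot)} ⊆ S  — applicable
  S \ del = {pkg_at(p2,whs2), truck_at(t2,depot)}
  ∪ add   = {in(p3,t2), pkg_at(p2,whs2), truck_at(t2,depot)}

== RESULT ==
["in(p3,t2)", "pkg_at(p2,whs2)", "truck_at(t2,depot)"]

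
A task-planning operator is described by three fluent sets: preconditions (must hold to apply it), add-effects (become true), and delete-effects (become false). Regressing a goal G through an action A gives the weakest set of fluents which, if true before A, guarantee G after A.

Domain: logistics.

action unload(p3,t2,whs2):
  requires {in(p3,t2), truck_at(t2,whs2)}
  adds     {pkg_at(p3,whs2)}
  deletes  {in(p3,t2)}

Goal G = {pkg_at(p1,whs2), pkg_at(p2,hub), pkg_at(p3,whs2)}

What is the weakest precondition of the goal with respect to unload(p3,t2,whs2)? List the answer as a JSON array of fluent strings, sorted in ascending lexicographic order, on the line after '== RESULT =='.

Regress:
  G ∩ del = {}  (empty — regression defined)
  G \ add = {pkg_at(p1,whs2), pkg_at(p2,hub), pkg_at(p3,whs2)} \ {pkg_at(p3,whs2)} = {pkg_at(p1,whs2), pkg_at(p2,hub)}
  ∪ pre   = {pkg_at(p1,whs2), pkg_at(p2,hub)} ∪ {in(p3,t2), truck_at(t2,whs2)}
          = {in(p3,t2), pkg_at(p1,whs2), pkg_at(p2,hub), truck_at(t2,whs2)}

== RESULT ==
["in(p3,t2)", "pkg_at(p1,whs2)", "pkg_at(p2,hub)", "truck_at(t2,whs2)"]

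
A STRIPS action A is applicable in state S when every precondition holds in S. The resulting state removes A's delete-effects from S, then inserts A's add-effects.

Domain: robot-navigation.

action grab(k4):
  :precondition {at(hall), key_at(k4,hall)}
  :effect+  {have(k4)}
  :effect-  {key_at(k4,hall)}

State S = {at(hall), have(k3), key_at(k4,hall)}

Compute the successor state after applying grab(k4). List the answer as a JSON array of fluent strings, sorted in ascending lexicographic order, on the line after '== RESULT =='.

Compute (S \ del) ∪ add:
  pre ⊆ S: {at(hall), key_at(k4,hall)} ⊆ S  — applicable
  S \ del = {at(hall), have(k3)}
  ∪ add   = {at(hall), have(k3), have(k4)}

== RESULT ==
["at(hall)", "have(k3)", "have(k4)"]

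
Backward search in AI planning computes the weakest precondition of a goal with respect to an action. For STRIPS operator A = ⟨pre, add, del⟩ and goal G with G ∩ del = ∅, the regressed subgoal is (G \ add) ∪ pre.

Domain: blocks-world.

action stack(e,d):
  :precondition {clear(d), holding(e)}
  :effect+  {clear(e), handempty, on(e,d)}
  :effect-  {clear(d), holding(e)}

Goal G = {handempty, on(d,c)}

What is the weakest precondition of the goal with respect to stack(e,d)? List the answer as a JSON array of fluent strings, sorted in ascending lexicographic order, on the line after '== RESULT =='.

Regress:
  G ∩ del = {}  (empty — regression defined)
  G \ add = {handempty, on(d,c)} \ {clear(e), handempty, on(e,d)} = {on(d,c)}
  ∪ pre   = {on(d,c)} ∪ {clear(d), holding(e)}
          = {clear(d), holding(e), on(d,c)}

== RESULT ==
["clear(d)", "holding(e)", "on(d,c)"]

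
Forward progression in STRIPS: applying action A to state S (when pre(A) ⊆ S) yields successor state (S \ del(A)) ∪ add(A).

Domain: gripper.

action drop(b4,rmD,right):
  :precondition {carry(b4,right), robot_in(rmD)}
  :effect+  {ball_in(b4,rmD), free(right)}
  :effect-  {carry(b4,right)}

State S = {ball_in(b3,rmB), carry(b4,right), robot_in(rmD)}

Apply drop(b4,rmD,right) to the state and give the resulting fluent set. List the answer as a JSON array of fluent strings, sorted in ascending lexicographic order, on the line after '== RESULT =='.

Progress:
  pre ⊆ S: {carry(b4,right), robot_in(rmD)} ⊆ S  — applicable
  S \ del = {ball_in(b3,rmB), robot_in(rmD)}
  ∪ add   = {ball_in(b3,rmB), ball_in(b4,rmD), free(right), robot_in(rmD)}

== RESULT ==
["ball_in(b3,rmB)", "ball_in(b4,rmD)", "free(right)", "robot_in(rmD)"]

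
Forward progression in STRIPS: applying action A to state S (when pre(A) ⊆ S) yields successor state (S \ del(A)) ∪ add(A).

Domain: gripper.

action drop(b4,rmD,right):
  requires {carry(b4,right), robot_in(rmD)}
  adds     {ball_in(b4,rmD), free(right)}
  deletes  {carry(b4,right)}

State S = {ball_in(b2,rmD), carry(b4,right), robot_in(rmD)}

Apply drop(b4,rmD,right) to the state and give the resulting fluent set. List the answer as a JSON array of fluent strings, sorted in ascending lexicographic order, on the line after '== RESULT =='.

Progress:
  pre ⊆ S: {carry(b4,right), robot_in(rmD)} ⊆ S  — applicable
  S \ del = {ball_in(b2,rmD), robot_in(rmD)}
  ∪ add   = {ball_in(b2,rmD), ball_in(b4,rmD), free(right), robot_in(rmD)}

== RESULT ==
["ball_in(b2,rmD)", "ball_in(b4,rmD)", "free(right)", "robot_in(rmD)"]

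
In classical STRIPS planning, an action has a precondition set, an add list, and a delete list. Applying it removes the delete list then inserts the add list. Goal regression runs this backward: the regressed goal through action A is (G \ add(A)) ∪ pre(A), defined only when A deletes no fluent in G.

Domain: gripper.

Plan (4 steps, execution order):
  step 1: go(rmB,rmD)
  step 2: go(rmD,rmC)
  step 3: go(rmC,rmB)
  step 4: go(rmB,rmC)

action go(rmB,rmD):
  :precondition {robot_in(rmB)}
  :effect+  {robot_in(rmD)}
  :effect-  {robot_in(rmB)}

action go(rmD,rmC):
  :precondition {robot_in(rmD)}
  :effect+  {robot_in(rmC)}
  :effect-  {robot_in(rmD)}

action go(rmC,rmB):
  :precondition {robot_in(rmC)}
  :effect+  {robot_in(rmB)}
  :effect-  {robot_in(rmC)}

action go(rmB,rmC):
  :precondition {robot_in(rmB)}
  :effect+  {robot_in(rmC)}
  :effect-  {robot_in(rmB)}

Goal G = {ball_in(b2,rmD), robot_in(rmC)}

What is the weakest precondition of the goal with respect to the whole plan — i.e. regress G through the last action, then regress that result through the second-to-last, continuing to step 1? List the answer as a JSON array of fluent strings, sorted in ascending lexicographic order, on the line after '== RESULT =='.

Regress step by step:
  through step 4 (go(rmB,rmC)): drop {robot_in(rmC)}, keep {ball_in(b2,rmD)}, require {robot_in(rmB)}
    → {ball_in(b2,rmD), robot_in(rmB)}
  through step 3 (go(rmC,rmB)): drop {robot_in(rmB)}, keep {ball_in(b2,rmD)}, require {robot_in(rmC)}
    → {ball_in(b2,rmD), robot_in(rmC)}
  through step 2 (go(rmD,rmC)): drop {robot_in(rmC)}, keep {ball_in(b2,rmD)}, require {robot_in(rmD)}
    → {ball_in(b2,rmD), robot_in(rmD)}
  through step 1 (go(rmB,rmD)): drop {robot_in(rmD)}, keep {ball_in(b2,rmD)}, require {robot_in(rmB)}
    → {ball_in(b2,rmD), robot_in(rmB)}

== RESULT ==
["ball_in(b2,rmD)", "robot_in(rmB)"]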